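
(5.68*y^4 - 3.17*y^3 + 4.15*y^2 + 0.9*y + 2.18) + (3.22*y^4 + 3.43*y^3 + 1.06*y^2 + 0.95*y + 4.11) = 8.9*y^4 + 0.26*y^3 + 5.21*y^2 + 1.85*y + 6.29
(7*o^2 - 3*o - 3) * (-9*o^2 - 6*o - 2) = -63*o^4 - 15*o^3 + 31*o^2 + 24*o + 6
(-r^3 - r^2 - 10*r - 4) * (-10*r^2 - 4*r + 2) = 10*r^5 + 14*r^4 + 102*r^3 + 78*r^2 - 4*r - 8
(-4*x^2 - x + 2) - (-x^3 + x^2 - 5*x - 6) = x^3 - 5*x^2 + 4*x + 8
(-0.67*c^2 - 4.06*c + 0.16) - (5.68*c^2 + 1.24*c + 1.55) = -6.35*c^2 - 5.3*c - 1.39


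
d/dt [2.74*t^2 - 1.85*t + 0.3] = 5.48*t - 1.85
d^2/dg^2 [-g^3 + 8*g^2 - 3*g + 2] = 16 - 6*g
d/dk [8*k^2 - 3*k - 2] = 16*k - 3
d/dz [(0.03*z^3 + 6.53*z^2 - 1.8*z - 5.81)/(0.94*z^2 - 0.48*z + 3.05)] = (0.0282*z^4 - 0.0288000000000004*z^3 - 1.1679*z^2 + 50.7558*z - 8.2788)/(0.8836*z^4 - 0.9024*z^3 + 5.9644*z^2 - 2.928*z + 9.3025)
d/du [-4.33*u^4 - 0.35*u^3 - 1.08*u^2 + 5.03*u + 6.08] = -17.32*u^3 - 1.05*u^2 - 2.16*u + 5.03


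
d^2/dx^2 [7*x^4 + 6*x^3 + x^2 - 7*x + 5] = 84*x^2 + 36*x + 2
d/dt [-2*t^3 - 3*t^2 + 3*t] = -6*t^2 - 6*t + 3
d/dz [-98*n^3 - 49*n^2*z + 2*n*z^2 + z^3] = -49*n^2 + 4*n*z + 3*z^2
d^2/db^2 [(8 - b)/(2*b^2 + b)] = 8*(-b^3 + 24*b^2 + 12*b + 2)/(b^3*(8*b^3 + 12*b^2 + 6*b + 1))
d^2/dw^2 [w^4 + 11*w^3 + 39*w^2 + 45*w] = 12*w^2 + 66*w + 78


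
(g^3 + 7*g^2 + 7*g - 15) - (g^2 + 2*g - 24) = g^3 + 6*g^2 + 5*g + 9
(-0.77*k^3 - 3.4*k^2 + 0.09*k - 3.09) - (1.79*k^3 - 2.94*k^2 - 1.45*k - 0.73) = -2.56*k^3 - 0.46*k^2 + 1.54*k - 2.36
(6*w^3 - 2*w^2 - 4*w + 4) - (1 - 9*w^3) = 15*w^3 - 2*w^2 - 4*w + 3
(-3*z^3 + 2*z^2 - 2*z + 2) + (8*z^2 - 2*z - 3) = -3*z^3 + 10*z^2 - 4*z - 1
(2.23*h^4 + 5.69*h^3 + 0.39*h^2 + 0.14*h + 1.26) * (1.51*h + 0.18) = 3.3673*h^5 + 8.9933*h^4 + 1.6131*h^3 + 0.2816*h^2 + 1.9278*h + 0.2268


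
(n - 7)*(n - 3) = n^2 - 10*n + 21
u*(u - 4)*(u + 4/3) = u^3 - 8*u^2/3 - 16*u/3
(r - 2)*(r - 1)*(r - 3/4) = r^3 - 15*r^2/4 + 17*r/4 - 3/2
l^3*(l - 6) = l^4 - 6*l^3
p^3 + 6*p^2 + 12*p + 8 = (p + 2)^3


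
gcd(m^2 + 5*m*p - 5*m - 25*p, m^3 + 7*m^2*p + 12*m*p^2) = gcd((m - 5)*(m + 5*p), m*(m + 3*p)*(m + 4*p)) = 1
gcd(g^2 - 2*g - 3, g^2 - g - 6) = g - 3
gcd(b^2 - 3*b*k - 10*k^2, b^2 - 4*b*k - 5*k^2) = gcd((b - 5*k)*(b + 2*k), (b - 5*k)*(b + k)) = b - 5*k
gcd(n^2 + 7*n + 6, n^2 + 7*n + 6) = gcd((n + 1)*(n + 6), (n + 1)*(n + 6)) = n^2 + 7*n + 6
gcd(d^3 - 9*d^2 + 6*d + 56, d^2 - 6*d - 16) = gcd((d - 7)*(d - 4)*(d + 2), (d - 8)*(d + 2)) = d + 2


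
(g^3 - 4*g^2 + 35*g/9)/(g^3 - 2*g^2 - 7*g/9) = (3*g - 5)/(3*g + 1)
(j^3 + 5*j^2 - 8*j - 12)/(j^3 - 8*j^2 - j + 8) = (j^2 + 4*j - 12)/(j^2 - 9*j + 8)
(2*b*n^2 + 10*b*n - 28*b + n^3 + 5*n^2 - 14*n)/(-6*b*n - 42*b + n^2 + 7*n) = (-2*b*n + 4*b - n^2 + 2*n)/(6*b - n)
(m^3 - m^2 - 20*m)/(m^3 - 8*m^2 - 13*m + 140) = m/(m - 7)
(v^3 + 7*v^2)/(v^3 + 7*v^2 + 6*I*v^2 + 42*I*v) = v/(v + 6*I)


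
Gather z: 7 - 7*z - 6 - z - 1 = -8*z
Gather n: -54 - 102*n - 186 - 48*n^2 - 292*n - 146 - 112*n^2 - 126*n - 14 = -160*n^2 - 520*n - 400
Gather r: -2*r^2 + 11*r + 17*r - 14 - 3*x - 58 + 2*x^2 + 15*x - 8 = -2*r^2 + 28*r + 2*x^2 + 12*x - 80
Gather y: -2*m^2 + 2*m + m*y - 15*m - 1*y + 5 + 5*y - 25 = -2*m^2 - 13*m + y*(m + 4) - 20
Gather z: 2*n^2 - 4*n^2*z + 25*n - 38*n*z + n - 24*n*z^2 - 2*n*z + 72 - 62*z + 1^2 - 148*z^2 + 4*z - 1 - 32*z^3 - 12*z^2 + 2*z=2*n^2 + 26*n - 32*z^3 + z^2*(-24*n - 160) + z*(-4*n^2 - 40*n - 56) + 72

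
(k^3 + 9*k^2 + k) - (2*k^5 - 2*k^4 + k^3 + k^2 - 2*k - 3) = -2*k^5 + 2*k^4 + 8*k^2 + 3*k + 3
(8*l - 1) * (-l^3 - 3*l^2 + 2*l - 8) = -8*l^4 - 23*l^3 + 19*l^2 - 66*l + 8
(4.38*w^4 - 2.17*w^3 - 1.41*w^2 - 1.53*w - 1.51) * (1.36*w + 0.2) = 5.9568*w^5 - 2.0752*w^4 - 2.3516*w^3 - 2.3628*w^2 - 2.3596*w - 0.302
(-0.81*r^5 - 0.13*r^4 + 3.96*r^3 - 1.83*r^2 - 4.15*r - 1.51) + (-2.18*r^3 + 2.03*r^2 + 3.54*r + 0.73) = -0.81*r^5 - 0.13*r^4 + 1.78*r^3 + 0.2*r^2 - 0.61*r - 0.78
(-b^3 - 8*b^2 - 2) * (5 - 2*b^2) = 2*b^5 + 16*b^4 - 5*b^3 - 36*b^2 - 10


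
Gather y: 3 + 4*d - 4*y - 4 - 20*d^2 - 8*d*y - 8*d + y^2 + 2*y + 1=-20*d^2 - 4*d + y^2 + y*(-8*d - 2)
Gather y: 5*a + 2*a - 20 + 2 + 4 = 7*a - 14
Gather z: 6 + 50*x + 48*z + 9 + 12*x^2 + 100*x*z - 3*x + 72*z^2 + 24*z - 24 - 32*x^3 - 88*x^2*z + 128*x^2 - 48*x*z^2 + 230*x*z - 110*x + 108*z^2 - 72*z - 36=-32*x^3 + 140*x^2 - 63*x + z^2*(180 - 48*x) + z*(-88*x^2 + 330*x) - 45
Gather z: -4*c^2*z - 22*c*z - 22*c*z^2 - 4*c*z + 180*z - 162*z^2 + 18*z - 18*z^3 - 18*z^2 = -18*z^3 + z^2*(-22*c - 180) + z*(-4*c^2 - 26*c + 198)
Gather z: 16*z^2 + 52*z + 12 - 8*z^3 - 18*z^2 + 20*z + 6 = -8*z^3 - 2*z^2 + 72*z + 18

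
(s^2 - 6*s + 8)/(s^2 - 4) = (s - 4)/(s + 2)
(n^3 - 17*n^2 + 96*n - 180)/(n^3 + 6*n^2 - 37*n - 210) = (n^2 - 11*n + 30)/(n^2 + 12*n + 35)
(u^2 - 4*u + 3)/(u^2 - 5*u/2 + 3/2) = 2*(u - 3)/(2*u - 3)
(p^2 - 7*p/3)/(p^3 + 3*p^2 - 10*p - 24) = p*(3*p - 7)/(3*(p^3 + 3*p^2 - 10*p - 24))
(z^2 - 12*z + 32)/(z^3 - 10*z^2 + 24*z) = (z - 8)/(z*(z - 6))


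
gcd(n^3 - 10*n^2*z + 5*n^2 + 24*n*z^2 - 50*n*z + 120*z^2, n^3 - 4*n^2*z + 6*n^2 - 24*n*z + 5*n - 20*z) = -n^2 + 4*n*z - 5*n + 20*z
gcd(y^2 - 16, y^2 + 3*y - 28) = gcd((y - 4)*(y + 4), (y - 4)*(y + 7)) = y - 4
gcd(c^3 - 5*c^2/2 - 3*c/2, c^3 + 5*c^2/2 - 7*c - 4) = c + 1/2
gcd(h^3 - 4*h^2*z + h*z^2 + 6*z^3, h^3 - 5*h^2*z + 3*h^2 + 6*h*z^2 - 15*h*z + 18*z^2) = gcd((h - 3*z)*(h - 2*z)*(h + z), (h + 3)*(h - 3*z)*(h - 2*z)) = h^2 - 5*h*z + 6*z^2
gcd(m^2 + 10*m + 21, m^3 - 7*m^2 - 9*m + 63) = m + 3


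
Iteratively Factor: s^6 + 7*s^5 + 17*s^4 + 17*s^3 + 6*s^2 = (s)*(s^5 + 7*s^4 + 17*s^3 + 17*s^2 + 6*s) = s*(s + 1)*(s^4 + 6*s^3 + 11*s^2 + 6*s) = s*(s + 1)^2*(s^3 + 5*s^2 + 6*s) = s*(s + 1)^2*(s + 2)*(s^2 + 3*s) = s*(s + 1)^2*(s + 2)*(s + 3)*(s)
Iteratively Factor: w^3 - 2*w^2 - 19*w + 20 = (w - 1)*(w^2 - w - 20) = (w - 5)*(w - 1)*(w + 4)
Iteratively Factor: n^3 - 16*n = (n + 4)*(n^2 - 4*n) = (n - 4)*(n + 4)*(n)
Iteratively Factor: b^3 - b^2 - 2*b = (b)*(b^2 - b - 2) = b*(b + 1)*(b - 2)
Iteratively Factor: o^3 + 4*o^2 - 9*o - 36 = (o - 3)*(o^2 + 7*o + 12) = (o - 3)*(o + 3)*(o + 4)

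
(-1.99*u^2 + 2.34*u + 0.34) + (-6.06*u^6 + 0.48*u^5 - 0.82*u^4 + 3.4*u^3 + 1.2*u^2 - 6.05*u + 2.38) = -6.06*u^6 + 0.48*u^5 - 0.82*u^4 + 3.4*u^3 - 0.79*u^2 - 3.71*u + 2.72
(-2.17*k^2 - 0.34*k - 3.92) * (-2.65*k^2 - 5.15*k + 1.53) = 5.7505*k^4 + 12.0765*k^3 + 8.8189*k^2 + 19.6678*k - 5.9976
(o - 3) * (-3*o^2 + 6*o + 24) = -3*o^3 + 15*o^2 + 6*o - 72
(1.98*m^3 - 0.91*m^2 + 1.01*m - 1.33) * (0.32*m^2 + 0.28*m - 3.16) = 0.6336*m^5 + 0.2632*m^4 - 6.1884*m^3 + 2.7328*m^2 - 3.564*m + 4.2028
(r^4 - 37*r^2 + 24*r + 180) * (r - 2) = r^5 - 2*r^4 - 37*r^3 + 98*r^2 + 132*r - 360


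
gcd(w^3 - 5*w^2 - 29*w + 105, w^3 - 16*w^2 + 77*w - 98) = w - 7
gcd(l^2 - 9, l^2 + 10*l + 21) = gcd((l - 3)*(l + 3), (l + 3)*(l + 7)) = l + 3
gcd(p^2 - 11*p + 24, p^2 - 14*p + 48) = p - 8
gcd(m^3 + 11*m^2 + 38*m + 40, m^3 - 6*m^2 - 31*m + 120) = m + 5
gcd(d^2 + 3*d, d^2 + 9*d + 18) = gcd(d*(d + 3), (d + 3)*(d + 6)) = d + 3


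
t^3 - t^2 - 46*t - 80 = (t - 8)*(t + 2)*(t + 5)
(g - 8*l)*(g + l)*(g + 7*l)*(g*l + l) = g^4*l + g^3*l - 57*g^2*l^3 - 56*g*l^4 - 57*g*l^3 - 56*l^4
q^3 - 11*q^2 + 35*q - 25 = (q - 5)^2*(q - 1)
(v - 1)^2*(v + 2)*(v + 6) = v^4 + 6*v^3 - 3*v^2 - 16*v + 12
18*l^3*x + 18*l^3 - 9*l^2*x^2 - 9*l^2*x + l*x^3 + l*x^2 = (-6*l + x)*(-3*l + x)*(l*x + l)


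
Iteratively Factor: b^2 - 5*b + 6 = (b - 2)*(b - 3)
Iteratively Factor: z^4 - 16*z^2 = (z)*(z^3 - 16*z) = z*(z + 4)*(z^2 - 4*z) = z^2*(z + 4)*(z - 4)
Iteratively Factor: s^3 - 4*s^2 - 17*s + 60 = (s - 3)*(s^2 - s - 20) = (s - 5)*(s - 3)*(s + 4)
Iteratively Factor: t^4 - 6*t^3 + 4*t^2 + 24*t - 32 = (t - 4)*(t^3 - 2*t^2 - 4*t + 8) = (t - 4)*(t - 2)*(t^2 - 4) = (t - 4)*(t - 2)*(t + 2)*(t - 2)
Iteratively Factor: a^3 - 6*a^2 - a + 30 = (a + 2)*(a^2 - 8*a + 15) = (a - 5)*(a + 2)*(a - 3)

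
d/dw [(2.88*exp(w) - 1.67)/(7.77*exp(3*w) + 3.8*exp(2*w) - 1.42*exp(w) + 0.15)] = (-44.7552*exp(3*w) + 27.9837*exp(2*w) + 12.692*exp(w) - 1.9394)*exp(w)/(60.3729*exp(6*w) + 59.052*exp(5*w) - 7.6268*exp(4*w) - 8.461*exp(3*w) + 3.1564*exp(2*w) - 0.426*exp(w) + 0.0225)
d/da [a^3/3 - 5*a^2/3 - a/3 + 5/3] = a^2 - 10*a/3 - 1/3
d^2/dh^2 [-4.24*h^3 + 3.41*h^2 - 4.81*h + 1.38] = 6.82 - 25.44*h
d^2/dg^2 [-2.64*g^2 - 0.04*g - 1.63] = -5.28000000000000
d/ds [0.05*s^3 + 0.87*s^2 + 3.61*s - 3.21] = 0.15*s^2 + 1.74*s + 3.61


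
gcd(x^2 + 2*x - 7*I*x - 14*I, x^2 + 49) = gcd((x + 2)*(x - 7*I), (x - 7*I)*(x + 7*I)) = x - 7*I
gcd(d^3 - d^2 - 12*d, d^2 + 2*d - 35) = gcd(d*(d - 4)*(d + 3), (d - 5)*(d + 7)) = 1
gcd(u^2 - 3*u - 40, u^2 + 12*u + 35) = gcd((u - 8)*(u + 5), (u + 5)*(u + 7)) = u + 5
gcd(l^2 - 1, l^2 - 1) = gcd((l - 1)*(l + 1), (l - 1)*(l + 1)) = l^2 - 1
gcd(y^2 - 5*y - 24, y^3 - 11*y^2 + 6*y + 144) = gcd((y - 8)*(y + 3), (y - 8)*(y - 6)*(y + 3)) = y^2 - 5*y - 24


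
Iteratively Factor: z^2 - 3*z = (z - 3)*(z)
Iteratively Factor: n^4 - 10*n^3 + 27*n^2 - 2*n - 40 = (n - 2)*(n^3 - 8*n^2 + 11*n + 20) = (n - 2)*(n + 1)*(n^2 - 9*n + 20) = (n - 4)*(n - 2)*(n + 1)*(n - 5)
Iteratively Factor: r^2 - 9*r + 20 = (r - 5)*(r - 4)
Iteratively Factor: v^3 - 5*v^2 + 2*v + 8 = (v - 4)*(v^2 - v - 2) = (v - 4)*(v - 2)*(v + 1)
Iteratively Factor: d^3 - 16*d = (d)*(d^2 - 16) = d*(d + 4)*(d - 4)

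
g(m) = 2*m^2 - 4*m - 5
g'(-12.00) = -52.00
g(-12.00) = 331.00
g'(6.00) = 20.00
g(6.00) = 43.00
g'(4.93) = 15.72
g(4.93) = 23.89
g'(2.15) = 4.60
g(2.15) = -4.36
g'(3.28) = 9.12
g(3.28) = 3.40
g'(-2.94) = -15.76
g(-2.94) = 24.05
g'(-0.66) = -6.64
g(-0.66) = -1.49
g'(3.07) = 8.28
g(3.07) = 1.57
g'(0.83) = -0.68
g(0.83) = -6.94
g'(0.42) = -2.32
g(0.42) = -6.33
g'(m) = 4*m - 4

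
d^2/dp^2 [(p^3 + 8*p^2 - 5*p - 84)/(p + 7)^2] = 60/(p^3 + 21*p^2 + 147*p + 343)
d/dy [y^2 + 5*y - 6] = 2*y + 5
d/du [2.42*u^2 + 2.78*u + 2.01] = 4.84*u + 2.78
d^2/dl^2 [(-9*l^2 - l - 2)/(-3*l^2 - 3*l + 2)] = 144*(-l^3 + 3*l^2 + l + 1)/(27*l^6 + 81*l^5 + 27*l^4 - 81*l^3 - 18*l^2 + 36*l - 8)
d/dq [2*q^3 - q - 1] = 6*q^2 - 1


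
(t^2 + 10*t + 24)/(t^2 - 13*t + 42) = (t^2 + 10*t + 24)/(t^2 - 13*t + 42)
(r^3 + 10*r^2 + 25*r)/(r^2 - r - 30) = r*(r + 5)/(r - 6)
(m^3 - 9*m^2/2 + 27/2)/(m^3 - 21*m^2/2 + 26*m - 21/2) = (2*m^2 - 3*m - 9)/(2*m^2 - 15*m + 7)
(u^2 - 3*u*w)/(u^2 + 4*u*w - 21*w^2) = u/(u + 7*w)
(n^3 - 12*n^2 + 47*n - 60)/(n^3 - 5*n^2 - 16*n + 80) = (n - 3)/(n + 4)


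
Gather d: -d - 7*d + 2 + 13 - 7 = 8 - 8*d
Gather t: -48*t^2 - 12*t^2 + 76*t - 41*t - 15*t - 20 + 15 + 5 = -60*t^2 + 20*t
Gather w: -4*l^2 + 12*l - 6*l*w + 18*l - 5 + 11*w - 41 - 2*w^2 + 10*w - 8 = -4*l^2 + 30*l - 2*w^2 + w*(21 - 6*l) - 54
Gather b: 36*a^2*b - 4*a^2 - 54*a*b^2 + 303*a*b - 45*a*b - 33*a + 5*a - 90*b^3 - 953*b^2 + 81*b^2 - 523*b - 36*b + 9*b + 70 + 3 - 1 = -4*a^2 - 28*a - 90*b^3 + b^2*(-54*a - 872) + b*(36*a^2 + 258*a - 550) + 72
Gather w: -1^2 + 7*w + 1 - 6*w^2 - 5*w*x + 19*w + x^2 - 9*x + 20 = -6*w^2 + w*(26 - 5*x) + x^2 - 9*x + 20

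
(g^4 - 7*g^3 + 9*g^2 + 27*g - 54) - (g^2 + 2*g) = g^4 - 7*g^3 + 8*g^2 + 25*g - 54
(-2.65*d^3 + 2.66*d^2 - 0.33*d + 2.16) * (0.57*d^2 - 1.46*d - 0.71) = -1.5105*d^5 + 5.3852*d^4 - 2.1902*d^3 - 0.1756*d^2 - 2.9193*d - 1.5336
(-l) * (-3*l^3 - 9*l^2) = 3*l^4 + 9*l^3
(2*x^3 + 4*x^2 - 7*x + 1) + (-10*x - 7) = 2*x^3 + 4*x^2 - 17*x - 6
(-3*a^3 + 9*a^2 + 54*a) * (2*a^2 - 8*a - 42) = -6*a^5 + 42*a^4 + 162*a^3 - 810*a^2 - 2268*a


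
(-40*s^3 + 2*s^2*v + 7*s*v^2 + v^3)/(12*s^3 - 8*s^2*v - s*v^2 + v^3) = (-20*s^2 - 9*s*v - v^2)/(6*s^2 - s*v - v^2)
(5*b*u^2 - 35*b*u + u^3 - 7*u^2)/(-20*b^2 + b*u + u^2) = u*(u - 7)/(-4*b + u)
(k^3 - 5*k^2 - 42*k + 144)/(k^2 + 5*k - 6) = (k^2 - 11*k + 24)/(k - 1)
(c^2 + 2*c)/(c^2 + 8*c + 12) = c/(c + 6)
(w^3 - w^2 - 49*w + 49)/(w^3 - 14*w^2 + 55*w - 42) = (w + 7)/(w - 6)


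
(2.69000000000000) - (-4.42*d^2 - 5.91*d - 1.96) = 4.42*d^2 + 5.91*d + 4.65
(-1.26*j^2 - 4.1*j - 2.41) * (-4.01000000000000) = 5.0526*j^2 + 16.441*j + 9.6641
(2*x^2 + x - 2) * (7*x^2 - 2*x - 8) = 14*x^4 + 3*x^3 - 32*x^2 - 4*x + 16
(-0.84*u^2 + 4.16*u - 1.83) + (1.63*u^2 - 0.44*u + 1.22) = 0.79*u^2 + 3.72*u - 0.61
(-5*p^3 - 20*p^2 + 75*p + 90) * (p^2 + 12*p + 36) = -5*p^5 - 80*p^4 - 345*p^3 + 270*p^2 + 3780*p + 3240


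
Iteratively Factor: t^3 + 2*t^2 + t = (t + 1)*(t^2 + t) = (t + 1)^2*(t)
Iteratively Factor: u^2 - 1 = (u - 1)*(u + 1)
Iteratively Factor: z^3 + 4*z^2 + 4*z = (z + 2)*(z^2 + 2*z) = (z + 2)^2*(z)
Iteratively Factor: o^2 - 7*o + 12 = (o - 3)*(o - 4)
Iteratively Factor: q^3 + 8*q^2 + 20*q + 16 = (q + 2)*(q^2 + 6*q + 8) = (q + 2)*(q + 4)*(q + 2)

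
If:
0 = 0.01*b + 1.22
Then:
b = -122.00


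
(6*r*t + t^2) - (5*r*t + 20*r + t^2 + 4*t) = r*t - 20*r - 4*t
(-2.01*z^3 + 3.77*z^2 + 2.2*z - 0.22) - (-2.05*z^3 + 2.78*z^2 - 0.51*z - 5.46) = 0.04*z^3 + 0.99*z^2 + 2.71*z + 5.24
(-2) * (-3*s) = 6*s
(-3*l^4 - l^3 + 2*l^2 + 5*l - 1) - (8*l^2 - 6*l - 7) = -3*l^4 - l^3 - 6*l^2 + 11*l + 6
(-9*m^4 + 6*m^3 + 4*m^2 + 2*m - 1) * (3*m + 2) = -27*m^5 + 24*m^3 + 14*m^2 + m - 2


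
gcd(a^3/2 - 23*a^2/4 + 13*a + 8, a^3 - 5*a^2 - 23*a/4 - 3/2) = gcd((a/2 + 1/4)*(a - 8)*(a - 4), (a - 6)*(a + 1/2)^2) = a + 1/2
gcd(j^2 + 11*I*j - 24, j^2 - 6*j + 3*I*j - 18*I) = j + 3*I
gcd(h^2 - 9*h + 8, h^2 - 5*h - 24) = h - 8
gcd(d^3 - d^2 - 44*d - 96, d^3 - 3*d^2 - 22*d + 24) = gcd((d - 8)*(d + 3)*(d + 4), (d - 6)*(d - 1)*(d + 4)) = d + 4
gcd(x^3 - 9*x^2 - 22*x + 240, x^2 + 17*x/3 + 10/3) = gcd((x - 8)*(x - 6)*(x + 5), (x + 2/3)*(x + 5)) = x + 5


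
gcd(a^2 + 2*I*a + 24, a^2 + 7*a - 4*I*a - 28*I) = a - 4*I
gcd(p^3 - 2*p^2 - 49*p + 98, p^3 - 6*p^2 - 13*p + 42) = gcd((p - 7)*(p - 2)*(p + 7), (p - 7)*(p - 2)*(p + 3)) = p^2 - 9*p + 14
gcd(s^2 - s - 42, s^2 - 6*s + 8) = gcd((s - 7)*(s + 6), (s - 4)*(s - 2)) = 1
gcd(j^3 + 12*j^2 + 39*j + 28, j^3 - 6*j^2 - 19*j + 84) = j + 4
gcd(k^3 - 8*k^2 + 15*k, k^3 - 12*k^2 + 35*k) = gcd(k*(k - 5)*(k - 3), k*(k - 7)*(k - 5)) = k^2 - 5*k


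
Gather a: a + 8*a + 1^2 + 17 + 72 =9*a + 90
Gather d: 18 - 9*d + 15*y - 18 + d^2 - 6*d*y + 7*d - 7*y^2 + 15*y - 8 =d^2 + d*(-6*y - 2) - 7*y^2 + 30*y - 8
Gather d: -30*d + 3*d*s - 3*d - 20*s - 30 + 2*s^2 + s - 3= d*(3*s - 33) + 2*s^2 - 19*s - 33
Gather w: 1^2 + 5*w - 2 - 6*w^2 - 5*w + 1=-6*w^2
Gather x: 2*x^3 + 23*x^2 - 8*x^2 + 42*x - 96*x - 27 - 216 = 2*x^3 + 15*x^2 - 54*x - 243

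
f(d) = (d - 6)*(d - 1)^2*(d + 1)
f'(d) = (d - 6)*(d - 1)^2 + (d - 6)*(d + 1)*(2*d - 2) + (d - 1)^2*(d + 1)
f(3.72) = -79.62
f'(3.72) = -40.49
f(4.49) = -100.97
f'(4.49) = -9.39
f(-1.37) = 15.32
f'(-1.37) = -56.40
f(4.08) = -92.53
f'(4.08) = -30.11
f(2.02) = -12.51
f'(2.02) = -25.52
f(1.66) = -5.03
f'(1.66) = -15.97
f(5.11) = -91.86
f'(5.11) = 43.48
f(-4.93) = 1510.50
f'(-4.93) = -1032.00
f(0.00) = -6.00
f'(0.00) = 7.00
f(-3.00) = 288.00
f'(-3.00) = -320.00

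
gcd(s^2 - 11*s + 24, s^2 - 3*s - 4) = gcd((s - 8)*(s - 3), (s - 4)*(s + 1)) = 1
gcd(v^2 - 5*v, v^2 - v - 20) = v - 5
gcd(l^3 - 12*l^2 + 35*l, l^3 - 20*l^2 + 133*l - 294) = l - 7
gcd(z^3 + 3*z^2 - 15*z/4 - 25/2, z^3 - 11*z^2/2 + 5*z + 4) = z - 2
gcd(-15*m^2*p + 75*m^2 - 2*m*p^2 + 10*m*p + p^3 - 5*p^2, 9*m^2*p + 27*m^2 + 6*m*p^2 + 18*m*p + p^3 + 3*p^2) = 3*m + p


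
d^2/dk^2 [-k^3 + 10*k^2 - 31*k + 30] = 20 - 6*k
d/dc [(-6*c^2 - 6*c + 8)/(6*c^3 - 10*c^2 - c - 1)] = 2*(18*c^4 + 36*c^3 - 99*c^2 + 86*c + 7)/(36*c^6 - 120*c^5 + 88*c^4 + 8*c^3 + 21*c^2 + 2*c + 1)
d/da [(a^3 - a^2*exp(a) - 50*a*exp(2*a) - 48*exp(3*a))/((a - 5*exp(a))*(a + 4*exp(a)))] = (a^4 - 60*a^3*exp(2*a) - 2*a^3*exp(a) - 114*a^2*exp(3*a) - 9*a^2*exp(2*a) + 96*a*exp(4*a) + 136*a*exp(3*a) + 960*exp(5*a) + 952*exp(4*a))/(a^4 - 2*a^3*exp(a) - 39*a^2*exp(2*a) + 40*a*exp(3*a) + 400*exp(4*a))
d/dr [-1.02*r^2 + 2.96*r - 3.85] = 2.96 - 2.04*r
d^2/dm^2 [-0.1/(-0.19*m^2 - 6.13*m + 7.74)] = (-0.00722*m^2 - 0.23294*m + 0.1*(0.38*m + 6.13)*(0.76*m + 12.26) + 0.29412)/(0.19*m^2 + 6.13*m - 7.74)^3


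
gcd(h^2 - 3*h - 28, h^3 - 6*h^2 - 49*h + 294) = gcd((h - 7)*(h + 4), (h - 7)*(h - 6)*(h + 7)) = h - 7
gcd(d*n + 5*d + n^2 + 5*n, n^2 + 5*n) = n + 5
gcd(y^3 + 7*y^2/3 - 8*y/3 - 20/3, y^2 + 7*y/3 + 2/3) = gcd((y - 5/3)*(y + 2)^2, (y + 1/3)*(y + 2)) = y + 2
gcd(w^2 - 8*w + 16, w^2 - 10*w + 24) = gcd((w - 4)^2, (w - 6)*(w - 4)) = w - 4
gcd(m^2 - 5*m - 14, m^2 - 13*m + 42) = m - 7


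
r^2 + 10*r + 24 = (r + 4)*(r + 6)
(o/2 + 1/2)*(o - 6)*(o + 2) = o^3/2 - 3*o^2/2 - 8*o - 6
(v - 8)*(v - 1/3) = v^2 - 25*v/3 + 8/3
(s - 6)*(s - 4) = s^2 - 10*s + 24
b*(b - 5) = b^2 - 5*b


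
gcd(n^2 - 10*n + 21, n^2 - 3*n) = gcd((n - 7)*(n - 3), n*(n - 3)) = n - 3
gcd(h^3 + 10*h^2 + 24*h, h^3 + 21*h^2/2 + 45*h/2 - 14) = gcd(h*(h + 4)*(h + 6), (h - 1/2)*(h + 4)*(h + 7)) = h + 4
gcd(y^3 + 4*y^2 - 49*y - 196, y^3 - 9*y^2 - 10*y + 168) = y^2 - 3*y - 28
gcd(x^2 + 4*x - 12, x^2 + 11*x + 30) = x + 6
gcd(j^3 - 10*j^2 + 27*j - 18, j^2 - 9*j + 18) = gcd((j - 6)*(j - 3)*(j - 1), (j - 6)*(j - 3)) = j^2 - 9*j + 18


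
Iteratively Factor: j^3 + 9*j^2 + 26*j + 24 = (j + 2)*(j^2 + 7*j + 12) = (j + 2)*(j + 4)*(j + 3)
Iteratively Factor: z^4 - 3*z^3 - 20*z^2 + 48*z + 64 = (z + 4)*(z^3 - 7*z^2 + 8*z + 16) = (z - 4)*(z + 4)*(z^2 - 3*z - 4) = (z - 4)*(z + 1)*(z + 4)*(z - 4)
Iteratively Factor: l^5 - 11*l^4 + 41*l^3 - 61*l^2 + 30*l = (l)*(l^4 - 11*l^3 + 41*l^2 - 61*l + 30) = l*(l - 3)*(l^3 - 8*l^2 + 17*l - 10) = l*(l - 3)*(l - 1)*(l^2 - 7*l + 10) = l*(l - 3)*(l - 2)*(l - 1)*(l - 5)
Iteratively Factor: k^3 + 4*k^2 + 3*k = (k)*(k^2 + 4*k + 3) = k*(k + 3)*(k + 1)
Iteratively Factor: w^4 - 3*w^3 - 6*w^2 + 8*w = (w)*(w^3 - 3*w^2 - 6*w + 8) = w*(w - 1)*(w^2 - 2*w - 8) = w*(w - 4)*(w - 1)*(w + 2)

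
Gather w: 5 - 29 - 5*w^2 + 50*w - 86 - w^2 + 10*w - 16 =-6*w^2 + 60*w - 126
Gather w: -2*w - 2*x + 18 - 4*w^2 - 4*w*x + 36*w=-4*w^2 + w*(34 - 4*x) - 2*x + 18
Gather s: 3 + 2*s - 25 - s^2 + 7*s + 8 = -s^2 + 9*s - 14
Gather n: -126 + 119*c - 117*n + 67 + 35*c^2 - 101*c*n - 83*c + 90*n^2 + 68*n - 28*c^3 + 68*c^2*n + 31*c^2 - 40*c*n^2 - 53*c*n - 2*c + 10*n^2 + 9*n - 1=-28*c^3 + 66*c^2 + 34*c + n^2*(100 - 40*c) + n*(68*c^2 - 154*c - 40) - 60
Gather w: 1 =1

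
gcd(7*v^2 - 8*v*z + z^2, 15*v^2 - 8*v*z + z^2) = 1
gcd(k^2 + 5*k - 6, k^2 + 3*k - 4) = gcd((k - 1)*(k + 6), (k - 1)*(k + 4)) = k - 1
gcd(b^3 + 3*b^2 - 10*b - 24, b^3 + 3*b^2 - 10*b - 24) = b^3 + 3*b^2 - 10*b - 24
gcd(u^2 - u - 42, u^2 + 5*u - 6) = u + 6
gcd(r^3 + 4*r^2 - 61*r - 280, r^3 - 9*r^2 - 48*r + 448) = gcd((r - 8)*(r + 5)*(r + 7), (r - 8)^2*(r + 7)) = r^2 - r - 56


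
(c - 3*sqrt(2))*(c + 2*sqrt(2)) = c^2 - sqrt(2)*c - 12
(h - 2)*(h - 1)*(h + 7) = h^3 + 4*h^2 - 19*h + 14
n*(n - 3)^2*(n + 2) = n^4 - 4*n^3 - 3*n^2 + 18*n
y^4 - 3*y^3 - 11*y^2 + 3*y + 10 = (y - 5)*(y - 1)*(y + 1)*(y + 2)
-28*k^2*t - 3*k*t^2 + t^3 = t*(-7*k + t)*(4*k + t)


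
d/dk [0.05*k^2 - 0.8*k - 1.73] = 0.1*k - 0.8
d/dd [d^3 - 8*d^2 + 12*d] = 3*d^2 - 16*d + 12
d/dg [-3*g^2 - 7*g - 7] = -6*g - 7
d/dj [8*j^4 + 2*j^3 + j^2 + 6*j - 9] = 32*j^3 + 6*j^2 + 2*j + 6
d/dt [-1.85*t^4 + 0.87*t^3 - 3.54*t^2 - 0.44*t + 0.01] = -7.4*t^3 + 2.61*t^2 - 7.08*t - 0.44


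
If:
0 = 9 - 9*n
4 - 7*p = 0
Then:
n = 1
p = 4/7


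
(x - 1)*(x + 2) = x^2 + x - 2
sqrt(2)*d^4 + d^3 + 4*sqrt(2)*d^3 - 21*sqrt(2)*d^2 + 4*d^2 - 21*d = d*(d - 3)*(d + 7)*(sqrt(2)*d + 1)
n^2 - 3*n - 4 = (n - 4)*(n + 1)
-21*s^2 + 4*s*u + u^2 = (-3*s + u)*(7*s + u)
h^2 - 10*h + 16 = (h - 8)*(h - 2)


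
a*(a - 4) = a^2 - 4*a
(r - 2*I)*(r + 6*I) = r^2 + 4*I*r + 12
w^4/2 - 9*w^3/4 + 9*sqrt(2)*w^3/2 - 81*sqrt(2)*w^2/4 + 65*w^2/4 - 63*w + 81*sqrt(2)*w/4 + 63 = (w/2 + sqrt(2))*(w - 3)*(w - 3/2)*(w + 7*sqrt(2))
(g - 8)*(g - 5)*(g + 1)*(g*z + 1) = g^4*z - 12*g^3*z + g^3 + 27*g^2*z - 12*g^2 + 40*g*z + 27*g + 40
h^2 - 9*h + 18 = (h - 6)*(h - 3)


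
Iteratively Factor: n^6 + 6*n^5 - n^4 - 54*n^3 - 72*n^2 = (n + 2)*(n^5 + 4*n^4 - 9*n^3 - 36*n^2) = (n + 2)*(n + 4)*(n^4 - 9*n^2) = n*(n + 2)*(n + 4)*(n^3 - 9*n) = n*(n + 2)*(n + 3)*(n + 4)*(n^2 - 3*n) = n^2*(n + 2)*(n + 3)*(n + 4)*(n - 3)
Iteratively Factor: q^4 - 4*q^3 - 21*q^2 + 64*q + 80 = (q + 1)*(q^3 - 5*q^2 - 16*q + 80) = (q - 4)*(q + 1)*(q^2 - q - 20) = (q - 5)*(q - 4)*(q + 1)*(q + 4)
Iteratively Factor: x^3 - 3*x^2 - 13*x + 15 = (x - 1)*(x^2 - 2*x - 15) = (x - 1)*(x + 3)*(x - 5)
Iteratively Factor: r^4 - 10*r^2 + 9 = (r - 1)*(r^3 + r^2 - 9*r - 9) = (r - 3)*(r - 1)*(r^2 + 4*r + 3) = (r - 3)*(r - 1)*(r + 3)*(r + 1)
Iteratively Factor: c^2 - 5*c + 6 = (c - 2)*(c - 3)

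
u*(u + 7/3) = u^2 + 7*u/3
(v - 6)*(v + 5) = v^2 - v - 30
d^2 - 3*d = d*(d - 3)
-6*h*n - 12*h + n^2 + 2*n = (-6*h + n)*(n + 2)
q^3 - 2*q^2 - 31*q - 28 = (q - 7)*(q + 1)*(q + 4)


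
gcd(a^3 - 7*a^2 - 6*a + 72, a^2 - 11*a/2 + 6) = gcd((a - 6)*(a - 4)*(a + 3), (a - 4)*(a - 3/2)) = a - 4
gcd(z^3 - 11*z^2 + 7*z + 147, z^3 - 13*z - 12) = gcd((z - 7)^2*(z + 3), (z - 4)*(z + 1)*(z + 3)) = z + 3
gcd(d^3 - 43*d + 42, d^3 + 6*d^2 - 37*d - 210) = d^2 + d - 42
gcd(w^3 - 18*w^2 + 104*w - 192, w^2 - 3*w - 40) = w - 8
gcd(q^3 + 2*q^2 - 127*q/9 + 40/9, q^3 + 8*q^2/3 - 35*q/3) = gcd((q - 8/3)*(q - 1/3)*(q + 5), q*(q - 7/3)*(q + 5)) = q + 5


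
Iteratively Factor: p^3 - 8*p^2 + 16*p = (p - 4)*(p^2 - 4*p) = p*(p - 4)*(p - 4)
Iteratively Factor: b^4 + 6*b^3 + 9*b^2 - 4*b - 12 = (b - 1)*(b^3 + 7*b^2 + 16*b + 12) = (b - 1)*(b + 2)*(b^2 + 5*b + 6) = (b - 1)*(b + 2)*(b + 3)*(b + 2)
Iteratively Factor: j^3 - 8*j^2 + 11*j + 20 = (j + 1)*(j^2 - 9*j + 20) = (j - 4)*(j + 1)*(j - 5)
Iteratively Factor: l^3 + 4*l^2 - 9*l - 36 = (l - 3)*(l^2 + 7*l + 12) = (l - 3)*(l + 3)*(l + 4)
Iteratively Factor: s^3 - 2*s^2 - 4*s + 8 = (s - 2)*(s^2 - 4) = (s - 2)^2*(s + 2)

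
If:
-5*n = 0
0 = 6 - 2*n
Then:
No Solution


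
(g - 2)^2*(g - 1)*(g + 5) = g^4 - 17*g^2 + 36*g - 20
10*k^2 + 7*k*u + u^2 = (2*k + u)*(5*k + u)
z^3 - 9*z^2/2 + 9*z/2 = z*(z - 3)*(z - 3/2)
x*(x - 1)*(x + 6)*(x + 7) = x^4 + 12*x^3 + 29*x^2 - 42*x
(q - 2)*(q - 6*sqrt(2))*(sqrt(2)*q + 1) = sqrt(2)*q^3 - 11*q^2 - 2*sqrt(2)*q^2 - 6*sqrt(2)*q + 22*q + 12*sqrt(2)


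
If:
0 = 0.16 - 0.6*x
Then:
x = 0.27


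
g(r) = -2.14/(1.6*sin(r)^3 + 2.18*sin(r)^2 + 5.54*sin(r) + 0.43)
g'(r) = -2.14*(-4.8*sin(r)^2*cos(r) - 4.36*sin(r)*cos(r) - 5.54*cos(r))/(1.6*sin(r)^3 + 2.18*sin(r)^2 + 5.54*sin(r) + 0.43)^2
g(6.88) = -0.47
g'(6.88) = 0.83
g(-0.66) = 0.85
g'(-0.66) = 1.25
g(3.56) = 1.36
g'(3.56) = -3.63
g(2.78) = -0.78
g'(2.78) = -2.06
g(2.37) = -0.36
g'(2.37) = -0.48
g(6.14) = 6.67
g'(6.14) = 103.23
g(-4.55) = -0.22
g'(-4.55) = -0.05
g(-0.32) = 1.87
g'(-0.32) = 7.17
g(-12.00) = -0.50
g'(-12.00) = 0.91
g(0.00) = -4.98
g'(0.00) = 64.12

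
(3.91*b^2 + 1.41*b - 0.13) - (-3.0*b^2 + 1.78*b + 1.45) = 6.91*b^2 - 0.37*b - 1.58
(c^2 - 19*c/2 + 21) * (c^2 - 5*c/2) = c^4 - 12*c^3 + 179*c^2/4 - 105*c/2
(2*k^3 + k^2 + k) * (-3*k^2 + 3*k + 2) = -6*k^5 + 3*k^4 + 4*k^3 + 5*k^2 + 2*k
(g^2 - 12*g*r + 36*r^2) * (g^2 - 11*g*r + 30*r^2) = g^4 - 23*g^3*r + 198*g^2*r^2 - 756*g*r^3 + 1080*r^4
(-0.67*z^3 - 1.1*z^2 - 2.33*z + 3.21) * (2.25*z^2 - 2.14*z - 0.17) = -1.5075*z^5 - 1.0412*z^4 - 2.7746*z^3 + 12.3957*z^2 - 6.4733*z - 0.5457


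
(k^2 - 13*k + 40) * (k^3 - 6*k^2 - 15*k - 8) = k^5 - 19*k^4 + 103*k^3 - 53*k^2 - 496*k - 320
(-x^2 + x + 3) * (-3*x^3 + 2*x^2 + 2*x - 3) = 3*x^5 - 5*x^4 - 9*x^3 + 11*x^2 + 3*x - 9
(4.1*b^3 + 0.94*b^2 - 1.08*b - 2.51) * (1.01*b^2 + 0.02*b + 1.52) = 4.141*b^5 + 1.0314*b^4 + 5.16*b^3 - 1.1279*b^2 - 1.6918*b - 3.8152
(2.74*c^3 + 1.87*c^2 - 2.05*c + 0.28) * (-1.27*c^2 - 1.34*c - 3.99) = -3.4798*c^5 - 6.0465*c^4 - 10.8349*c^3 - 5.0699*c^2 + 7.8043*c - 1.1172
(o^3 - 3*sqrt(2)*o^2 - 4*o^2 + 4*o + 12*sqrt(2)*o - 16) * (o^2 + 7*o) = o^5 - 3*sqrt(2)*o^4 + 3*o^4 - 24*o^3 - 9*sqrt(2)*o^3 + 12*o^2 + 84*sqrt(2)*o^2 - 112*o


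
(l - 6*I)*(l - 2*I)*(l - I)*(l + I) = l^4 - 8*I*l^3 - 11*l^2 - 8*I*l - 12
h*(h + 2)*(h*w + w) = h^3*w + 3*h^2*w + 2*h*w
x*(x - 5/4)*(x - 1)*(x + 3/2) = x^4 - 3*x^3/4 - 17*x^2/8 + 15*x/8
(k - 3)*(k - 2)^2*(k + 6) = k^4 - k^3 - 26*k^2 + 84*k - 72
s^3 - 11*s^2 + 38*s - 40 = (s - 5)*(s - 4)*(s - 2)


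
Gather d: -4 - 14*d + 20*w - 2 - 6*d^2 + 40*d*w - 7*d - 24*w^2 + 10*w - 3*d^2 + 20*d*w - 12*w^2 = -9*d^2 + d*(60*w - 21) - 36*w^2 + 30*w - 6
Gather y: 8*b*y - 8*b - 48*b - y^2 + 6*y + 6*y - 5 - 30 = -56*b - y^2 + y*(8*b + 12) - 35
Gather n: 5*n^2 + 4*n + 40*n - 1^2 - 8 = 5*n^2 + 44*n - 9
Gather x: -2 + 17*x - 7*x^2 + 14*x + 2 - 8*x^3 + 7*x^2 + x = -8*x^3 + 32*x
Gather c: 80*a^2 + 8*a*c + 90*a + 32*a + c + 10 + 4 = 80*a^2 + 122*a + c*(8*a + 1) + 14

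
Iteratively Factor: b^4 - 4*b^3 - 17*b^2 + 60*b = (b + 4)*(b^3 - 8*b^2 + 15*b) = (b - 5)*(b + 4)*(b^2 - 3*b) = (b - 5)*(b - 3)*(b + 4)*(b)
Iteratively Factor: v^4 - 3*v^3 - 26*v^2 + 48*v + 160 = (v - 5)*(v^3 + 2*v^2 - 16*v - 32) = (v - 5)*(v + 2)*(v^2 - 16) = (v - 5)*(v - 4)*(v + 2)*(v + 4)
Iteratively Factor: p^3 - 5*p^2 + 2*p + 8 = (p - 2)*(p^2 - 3*p - 4) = (p - 2)*(p + 1)*(p - 4)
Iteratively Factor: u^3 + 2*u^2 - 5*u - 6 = (u + 3)*(u^2 - u - 2) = (u - 2)*(u + 3)*(u + 1)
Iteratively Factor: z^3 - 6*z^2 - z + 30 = (z - 3)*(z^2 - 3*z - 10) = (z - 5)*(z - 3)*(z + 2)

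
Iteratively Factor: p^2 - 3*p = (p)*(p - 3)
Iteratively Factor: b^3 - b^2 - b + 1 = (b - 1)*(b^2 - 1) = (b - 1)^2*(b + 1)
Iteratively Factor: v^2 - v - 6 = (v - 3)*(v + 2)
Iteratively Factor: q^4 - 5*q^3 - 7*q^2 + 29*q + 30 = (q - 5)*(q^3 - 7*q - 6) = (q - 5)*(q + 2)*(q^2 - 2*q - 3) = (q - 5)*(q + 1)*(q + 2)*(q - 3)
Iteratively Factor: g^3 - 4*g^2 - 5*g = (g)*(g^2 - 4*g - 5) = g*(g - 5)*(g + 1)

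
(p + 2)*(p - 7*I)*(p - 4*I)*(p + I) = p^4 + 2*p^3 - 10*I*p^3 - 17*p^2 - 20*I*p^2 - 34*p - 28*I*p - 56*I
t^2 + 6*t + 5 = (t + 1)*(t + 5)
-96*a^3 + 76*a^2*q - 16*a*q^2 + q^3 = (-8*a + q)*(-6*a + q)*(-2*a + q)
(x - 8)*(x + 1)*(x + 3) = x^3 - 4*x^2 - 29*x - 24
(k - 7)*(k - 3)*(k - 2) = k^3 - 12*k^2 + 41*k - 42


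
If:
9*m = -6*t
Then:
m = -2*t/3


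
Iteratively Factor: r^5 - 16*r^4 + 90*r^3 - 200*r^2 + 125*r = (r)*(r^4 - 16*r^3 + 90*r^2 - 200*r + 125) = r*(r - 1)*(r^3 - 15*r^2 + 75*r - 125) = r*(r - 5)*(r - 1)*(r^2 - 10*r + 25) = r*(r - 5)^2*(r - 1)*(r - 5)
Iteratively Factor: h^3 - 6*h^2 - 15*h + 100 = (h - 5)*(h^2 - h - 20) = (h - 5)*(h + 4)*(h - 5)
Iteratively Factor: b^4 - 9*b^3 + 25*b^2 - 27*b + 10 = (b - 2)*(b^3 - 7*b^2 + 11*b - 5) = (b - 2)*(b - 1)*(b^2 - 6*b + 5) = (b - 5)*(b - 2)*(b - 1)*(b - 1)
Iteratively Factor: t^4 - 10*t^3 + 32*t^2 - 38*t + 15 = (t - 3)*(t^3 - 7*t^2 + 11*t - 5) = (t - 3)*(t - 1)*(t^2 - 6*t + 5) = (t - 3)*(t - 1)^2*(t - 5)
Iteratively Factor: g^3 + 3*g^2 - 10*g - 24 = (g + 2)*(g^2 + g - 12) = (g - 3)*(g + 2)*(g + 4)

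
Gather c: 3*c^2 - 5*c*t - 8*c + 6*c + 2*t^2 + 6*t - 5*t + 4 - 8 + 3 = 3*c^2 + c*(-5*t - 2) + 2*t^2 + t - 1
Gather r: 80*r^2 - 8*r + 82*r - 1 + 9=80*r^2 + 74*r + 8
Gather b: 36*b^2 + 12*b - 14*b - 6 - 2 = 36*b^2 - 2*b - 8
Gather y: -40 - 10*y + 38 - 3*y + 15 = 13 - 13*y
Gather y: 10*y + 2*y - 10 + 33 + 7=12*y + 30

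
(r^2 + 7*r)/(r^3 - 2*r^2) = (r + 7)/(r*(r - 2))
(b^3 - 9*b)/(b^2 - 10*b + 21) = b*(b + 3)/(b - 7)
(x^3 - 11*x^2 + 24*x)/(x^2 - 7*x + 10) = x*(x^2 - 11*x + 24)/(x^2 - 7*x + 10)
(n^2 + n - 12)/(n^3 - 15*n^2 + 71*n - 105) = (n + 4)/(n^2 - 12*n + 35)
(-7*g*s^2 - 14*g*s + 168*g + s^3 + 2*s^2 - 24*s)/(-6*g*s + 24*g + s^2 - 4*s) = (-7*g*s - 42*g + s^2 + 6*s)/(-6*g + s)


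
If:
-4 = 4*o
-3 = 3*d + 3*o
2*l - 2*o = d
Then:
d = 0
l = -1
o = -1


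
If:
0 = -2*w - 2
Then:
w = -1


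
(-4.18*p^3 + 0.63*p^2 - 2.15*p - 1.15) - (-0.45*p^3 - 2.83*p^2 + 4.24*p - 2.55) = -3.73*p^3 + 3.46*p^2 - 6.39*p + 1.4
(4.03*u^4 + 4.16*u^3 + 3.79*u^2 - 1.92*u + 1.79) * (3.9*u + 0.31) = 15.717*u^5 + 17.4733*u^4 + 16.0706*u^3 - 6.3131*u^2 + 6.3858*u + 0.5549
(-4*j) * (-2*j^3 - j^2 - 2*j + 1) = 8*j^4 + 4*j^3 + 8*j^2 - 4*j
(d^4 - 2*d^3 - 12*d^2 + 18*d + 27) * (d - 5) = d^5 - 7*d^4 - 2*d^3 + 78*d^2 - 63*d - 135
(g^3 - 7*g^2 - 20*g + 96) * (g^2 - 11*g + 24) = g^5 - 18*g^4 + 81*g^3 + 148*g^2 - 1536*g + 2304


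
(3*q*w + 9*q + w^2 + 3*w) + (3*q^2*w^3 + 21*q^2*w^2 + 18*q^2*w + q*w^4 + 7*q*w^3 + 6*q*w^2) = 3*q^2*w^3 + 21*q^2*w^2 + 18*q^2*w + q*w^4 + 7*q*w^3 + 6*q*w^2 + 3*q*w + 9*q + w^2 + 3*w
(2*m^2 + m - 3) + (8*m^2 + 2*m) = 10*m^2 + 3*m - 3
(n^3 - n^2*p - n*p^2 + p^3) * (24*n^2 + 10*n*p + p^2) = 24*n^5 - 14*n^4*p - 33*n^3*p^2 + 13*n^2*p^3 + 9*n*p^4 + p^5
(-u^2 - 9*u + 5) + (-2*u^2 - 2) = -3*u^2 - 9*u + 3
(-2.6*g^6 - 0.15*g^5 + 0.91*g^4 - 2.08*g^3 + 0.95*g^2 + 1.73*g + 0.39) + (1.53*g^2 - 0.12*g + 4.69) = -2.6*g^6 - 0.15*g^5 + 0.91*g^4 - 2.08*g^3 + 2.48*g^2 + 1.61*g + 5.08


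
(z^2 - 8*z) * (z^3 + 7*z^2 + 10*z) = z^5 - z^4 - 46*z^3 - 80*z^2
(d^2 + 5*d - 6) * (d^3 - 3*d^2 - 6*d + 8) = d^5 + 2*d^4 - 27*d^3 - 4*d^2 + 76*d - 48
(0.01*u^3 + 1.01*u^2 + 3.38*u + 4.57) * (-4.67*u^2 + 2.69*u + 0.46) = -0.0467*u^5 - 4.6898*u^4 - 13.0631*u^3 - 11.7851*u^2 + 13.8481*u + 2.1022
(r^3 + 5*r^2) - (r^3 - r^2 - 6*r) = 6*r^2 + 6*r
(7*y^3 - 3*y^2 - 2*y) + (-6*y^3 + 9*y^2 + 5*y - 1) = y^3 + 6*y^2 + 3*y - 1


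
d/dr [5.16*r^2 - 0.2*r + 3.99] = 10.32*r - 0.2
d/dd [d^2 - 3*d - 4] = 2*d - 3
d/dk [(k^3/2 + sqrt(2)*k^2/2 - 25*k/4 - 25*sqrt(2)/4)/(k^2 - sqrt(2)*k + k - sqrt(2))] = (-(2*k - sqrt(2) + 1)*(2*k^3 + 2*sqrt(2)*k^2 - 25*k - 25*sqrt(2)) + (6*k^2 + 4*sqrt(2)*k - 25)*(k^2 - sqrt(2)*k + k - sqrt(2)))/(4*(k^2 - sqrt(2)*k + k - sqrt(2))^2)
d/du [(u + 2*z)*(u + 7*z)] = 2*u + 9*z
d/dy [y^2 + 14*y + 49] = 2*y + 14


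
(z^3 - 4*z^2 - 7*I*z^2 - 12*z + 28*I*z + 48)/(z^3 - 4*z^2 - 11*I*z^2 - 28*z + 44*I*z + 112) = (z - 3*I)/(z - 7*I)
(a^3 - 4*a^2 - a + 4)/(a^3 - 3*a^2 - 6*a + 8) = (a + 1)/(a + 2)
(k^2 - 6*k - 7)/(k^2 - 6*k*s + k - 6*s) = (7 - k)/(-k + 6*s)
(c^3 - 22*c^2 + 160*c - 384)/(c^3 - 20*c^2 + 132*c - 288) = (c - 8)/(c - 6)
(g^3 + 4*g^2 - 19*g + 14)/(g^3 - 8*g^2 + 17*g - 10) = (g + 7)/(g - 5)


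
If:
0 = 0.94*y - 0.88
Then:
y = 0.94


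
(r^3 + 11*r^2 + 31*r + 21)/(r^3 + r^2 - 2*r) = (r^3 + 11*r^2 + 31*r + 21)/(r*(r^2 + r - 2))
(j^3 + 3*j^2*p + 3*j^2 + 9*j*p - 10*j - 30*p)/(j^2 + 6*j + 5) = (j^2 + 3*j*p - 2*j - 6*p)/(j + 1)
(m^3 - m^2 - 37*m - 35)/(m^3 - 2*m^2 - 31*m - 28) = (m + 5)/(m + 4)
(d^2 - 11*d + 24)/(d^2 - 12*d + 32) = (d - 3)/(d - 4)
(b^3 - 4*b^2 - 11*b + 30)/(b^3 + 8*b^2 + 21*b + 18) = (b^2 - 7*b + 10)/(b^2 + 5*b + 6)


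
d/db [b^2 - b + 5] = 2*b - 1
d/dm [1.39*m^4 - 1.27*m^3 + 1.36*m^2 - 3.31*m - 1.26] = 5.56*m^3 - 3.81*m^2 + 2.72*m - 3.31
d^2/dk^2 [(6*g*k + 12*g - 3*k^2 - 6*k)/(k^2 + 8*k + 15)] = 6*(2*g*k^3 + 12*g*k^2 + 6*g*k - 44*g + 6*k^3 + 45*k^2 + 90*k + 15)/(k^6 + 24*k^5 + 237*k^4 + 1232*k^3 + 3555*k^2 + 5400*k + 3375)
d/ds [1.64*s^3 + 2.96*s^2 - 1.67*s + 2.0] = 4.92*s^2 + 5.92*s - 1.67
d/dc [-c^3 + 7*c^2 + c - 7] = -3*c^2 + 14*c + 1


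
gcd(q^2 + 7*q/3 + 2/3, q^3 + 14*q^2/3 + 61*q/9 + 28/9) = 1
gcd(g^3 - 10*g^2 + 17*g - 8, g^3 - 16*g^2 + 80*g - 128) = g - 8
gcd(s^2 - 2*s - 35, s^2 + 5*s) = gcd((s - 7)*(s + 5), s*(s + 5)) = s + 5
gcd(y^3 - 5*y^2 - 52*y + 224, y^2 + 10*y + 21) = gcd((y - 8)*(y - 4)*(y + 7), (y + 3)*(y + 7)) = y + 7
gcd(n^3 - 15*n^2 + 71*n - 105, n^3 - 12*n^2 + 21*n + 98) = n - 7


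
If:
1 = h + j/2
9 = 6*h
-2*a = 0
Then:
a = 0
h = 3/2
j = -1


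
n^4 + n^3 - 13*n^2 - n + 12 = (n - 3)*(n - 1)*(n + 1)*(n + 4)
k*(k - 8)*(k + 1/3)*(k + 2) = k^4 - 17*k^3/3 - 18*k^2 - 16*k/3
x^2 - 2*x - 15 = (x - 5)*(x + 3)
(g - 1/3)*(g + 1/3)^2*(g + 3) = g^4 + 10*g^3/3 + 8*g^2/9 - 10*g/27 - 1/9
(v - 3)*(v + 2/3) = v^2 - 7*v/3 - 2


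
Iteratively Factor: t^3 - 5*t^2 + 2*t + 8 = (t - 2)*(t^2 - 3*t - 4) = (t - 4)*(t - 2)*(t + 1)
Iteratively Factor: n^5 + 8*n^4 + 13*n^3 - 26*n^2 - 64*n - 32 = (n + 4)*(n^4 + 4*n^3 - 3*n^2 - 14*n - 8) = (n + 1)*(n + 4)*(n^3 + 3*n^2 - 6*n - 8) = (n + 1)*(n + 4)^2*(n^2 - n - 2) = (n + 1)^2*(n + 4)^2*(n - 2)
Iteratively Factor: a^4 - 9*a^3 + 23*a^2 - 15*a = (a - 1)*(a^3 - 8*a^2 + 15*a) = a*(a - 1)*(a^2 - 8*a + 15) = a*(a - 5)*(a - 1)*(a - 3)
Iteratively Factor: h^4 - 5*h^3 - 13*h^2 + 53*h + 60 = (h + 3)*(h^3 - 8*h^2 + 11*h + 20) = (h + 1)*(h + 3)*(h^2 - 9*h + 20) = (h - 5)*(h + 1)*(h + 3)*(h - 4)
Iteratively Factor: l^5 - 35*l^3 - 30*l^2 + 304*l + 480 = (l - 4)*(l^4 + 4*l^3 - 19*l^2 - 106*l - 120) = (l - 5)*(l - 4)*(l^3 + 9*l^2 + 26*l + 24) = (l - 5)*(l - 4)*(l + 3)*(l^2 + 6*l + 8) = (l - 5)*(l - 4)*(l + 2)*(l + 3)*(l + 4)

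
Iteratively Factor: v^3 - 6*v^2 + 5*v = (v)*(v^2 - 6*v + 5) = v*(v - 5)*(v - 1)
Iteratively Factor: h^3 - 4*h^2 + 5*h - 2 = (h - 1)*(h^2 - 3*h + 2) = (h - 2)*(h - 1)*(h - 1)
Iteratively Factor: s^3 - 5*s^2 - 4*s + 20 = (s + 2)*(s^2 - 7*s + 10) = (s - 2)*(s + 2)*(s - 5)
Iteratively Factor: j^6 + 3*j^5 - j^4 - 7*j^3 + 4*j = (j)*(j^5 + 3*j^4 - j^3 - 7*j^2 + 4) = j*(j + 2)*(j^4 + j^3 - 3*j^2 - j + 2) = j*(j - 1)*(j + 2)*(j^3 + 2*j^2 - j - 2) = j*(j - 1)*(j + 1)*(j + 2)*(j^2 + j - 2) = j*(j - 1)^2*(j + 1)*(j + 2)*(j + 2)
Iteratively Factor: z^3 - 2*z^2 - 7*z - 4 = (z + 1)*(z^2 - 3*z - 4) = (z + 1)^2*(z - 4)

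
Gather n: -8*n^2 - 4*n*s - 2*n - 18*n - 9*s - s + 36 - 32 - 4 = -8*n^2 + n*(-4*s - 20) - 10*s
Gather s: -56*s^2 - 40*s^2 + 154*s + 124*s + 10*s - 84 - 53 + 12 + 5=-96*s^2 + 288*s - 120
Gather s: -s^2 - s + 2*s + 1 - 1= -s^2 + s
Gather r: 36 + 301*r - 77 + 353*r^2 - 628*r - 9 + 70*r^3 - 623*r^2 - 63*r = 70*r^3 - 270*r^2 - 390*r - 50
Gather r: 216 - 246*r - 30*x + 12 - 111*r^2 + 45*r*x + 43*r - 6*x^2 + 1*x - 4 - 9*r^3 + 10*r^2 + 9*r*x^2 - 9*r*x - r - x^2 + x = -9*r^3 - 101*r^2 + r*(9*x^2 + 36*x - 204) - 7*x^2 - 28*x + 224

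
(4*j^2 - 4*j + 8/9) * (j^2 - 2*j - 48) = 4*j^4 - 12*j^3 - 1648*j^2/9 + 1712*j/9 - 128/3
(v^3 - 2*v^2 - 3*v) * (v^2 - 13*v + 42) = v^5 - 15*v^4 + 65*v^3 - 45*v^2 - 126*v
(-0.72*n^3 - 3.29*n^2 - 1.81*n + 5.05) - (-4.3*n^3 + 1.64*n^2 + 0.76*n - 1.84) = 3.58*n^3 - 4.93*n^2 - 2.57*n + 6.89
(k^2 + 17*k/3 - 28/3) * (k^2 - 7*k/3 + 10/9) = k^4 + 10*k^3/3 - 193*k^2/9 + 758*k/27 - 280/27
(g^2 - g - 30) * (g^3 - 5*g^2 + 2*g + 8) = g^5 - 6*g^4 - 23*g^3 + 156*g^2 - 68*g - 240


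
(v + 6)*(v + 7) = v^2 + 13*v + 42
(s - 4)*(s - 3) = s^2 - 7*s + 12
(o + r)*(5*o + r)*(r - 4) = 5*o^2*r - 20*o^2 + 6*o*r^2 - 24*o*r + r^3 - 4*r^2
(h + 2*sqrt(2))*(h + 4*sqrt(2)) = h^2 + 6*sqrt(2)*h + 16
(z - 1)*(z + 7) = z^2 + 6*z - 7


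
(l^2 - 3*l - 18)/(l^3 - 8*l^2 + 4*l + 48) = (l + 3)/(l^2 - 2*l - 8)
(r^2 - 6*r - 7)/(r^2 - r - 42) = (r + 1)/(r + 6)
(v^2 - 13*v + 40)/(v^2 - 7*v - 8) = (v - 5)/(v + 1)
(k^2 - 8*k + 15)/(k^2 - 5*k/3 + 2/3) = 3*(k^2 - 8*k + 15)/(3*k^2 - 5*k + 2)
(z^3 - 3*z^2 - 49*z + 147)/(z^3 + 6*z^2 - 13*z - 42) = (z - 7)/(z + 2)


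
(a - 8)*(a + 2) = a^2 - 6*a - 16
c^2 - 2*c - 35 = (c - 7)*(c + 5)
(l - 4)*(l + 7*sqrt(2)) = l^2 - 4*l + 7*sqrt(2)*l - 28*sqrt(2)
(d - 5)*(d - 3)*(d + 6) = d^3 - 2*d^2 - 33*d + 90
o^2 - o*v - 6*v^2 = (o - 3*v)*(o + 2*v)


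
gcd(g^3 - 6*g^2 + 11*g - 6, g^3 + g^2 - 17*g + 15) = g^2 - 4*g + 3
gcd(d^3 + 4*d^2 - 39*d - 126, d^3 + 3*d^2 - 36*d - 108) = d^2 - 3*d - 18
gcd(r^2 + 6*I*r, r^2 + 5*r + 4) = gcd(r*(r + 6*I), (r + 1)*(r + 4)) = 1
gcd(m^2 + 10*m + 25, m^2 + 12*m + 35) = m + 5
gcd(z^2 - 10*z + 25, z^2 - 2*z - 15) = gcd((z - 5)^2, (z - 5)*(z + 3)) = z - 5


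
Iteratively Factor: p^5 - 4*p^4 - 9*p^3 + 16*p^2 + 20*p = (p - 2)*(p^4 - 2*p^3 - 13*p^2 - 10*p) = p*(p - 2)*(p^3 - 2*p^2 - 13*p - 10) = p*(p - 5)*(p - 2)*(p^2 + 3*p + 2) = p*(p - 5)*(p - 2)*(p + 1)*(p + 2)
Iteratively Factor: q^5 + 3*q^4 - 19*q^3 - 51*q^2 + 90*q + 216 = (q - 3)*(q^4 + 6*q^3 - q^2 - 54*q - 72) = (q - 3)*(q + 2)*(q^3 + 4*q^2 - 9*q - 36) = (q - 3)*(q + 2)*(q + 3)*(q^2 + q - 12) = (q - 3)^2*(q + 2)*(q + 3)*(q + 4)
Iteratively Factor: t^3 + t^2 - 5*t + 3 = (t - 1)*(t^2 + 2*t - 3) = (t - 1)^2*(t + 3)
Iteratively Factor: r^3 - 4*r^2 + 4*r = (r)*(r^2 - 4*r + 4) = r*(r - 2)*(r - 2)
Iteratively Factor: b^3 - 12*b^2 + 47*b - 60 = (b - 3)*(b^2 - 9*b + 20) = (b - 5)*(b - 3)*(b - 4)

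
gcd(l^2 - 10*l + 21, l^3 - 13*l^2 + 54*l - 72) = l - 3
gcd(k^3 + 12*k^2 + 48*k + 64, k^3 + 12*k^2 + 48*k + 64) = k^3 + 12*k^2 + 48*k + 64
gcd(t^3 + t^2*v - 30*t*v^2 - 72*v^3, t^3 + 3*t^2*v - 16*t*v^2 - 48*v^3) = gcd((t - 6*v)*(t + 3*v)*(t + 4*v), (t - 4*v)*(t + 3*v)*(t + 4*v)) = t^2 + 7*t*v + 12*v^2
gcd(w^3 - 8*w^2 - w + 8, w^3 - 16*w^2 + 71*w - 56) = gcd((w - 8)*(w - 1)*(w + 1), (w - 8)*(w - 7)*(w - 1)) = w^2 - 9*w + 8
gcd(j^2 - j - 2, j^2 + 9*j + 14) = 1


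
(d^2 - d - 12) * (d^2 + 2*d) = d^4 + d^3 - 14*d^2 - 24*d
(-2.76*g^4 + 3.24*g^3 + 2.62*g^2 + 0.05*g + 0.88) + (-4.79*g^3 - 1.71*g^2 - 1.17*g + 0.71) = -2.76*g^4 - 1.55*g^3 + 0.91*g^2 - 1.12*g + 1.59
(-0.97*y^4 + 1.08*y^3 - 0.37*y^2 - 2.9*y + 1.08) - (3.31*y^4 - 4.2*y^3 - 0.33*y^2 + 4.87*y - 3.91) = -4.28*y^4 + 5.28*y^3 - 0.04*y^2 - 7.77*y + 4.99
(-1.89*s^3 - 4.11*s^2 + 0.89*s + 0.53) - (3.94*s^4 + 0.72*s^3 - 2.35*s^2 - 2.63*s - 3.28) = -3.94*s^4 - 2.61*s^3 - 1.76*s^2 + 3.52*s + 3.81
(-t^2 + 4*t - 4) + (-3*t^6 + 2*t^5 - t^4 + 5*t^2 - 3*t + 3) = -3*t^6 + 2*t^5 - t^4 + 4*t^2 + t - 1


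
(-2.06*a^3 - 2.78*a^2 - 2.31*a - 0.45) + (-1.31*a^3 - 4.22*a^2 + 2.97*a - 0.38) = -3.37*a^3 - 7.0*a^2 + 0.66*a - 0.83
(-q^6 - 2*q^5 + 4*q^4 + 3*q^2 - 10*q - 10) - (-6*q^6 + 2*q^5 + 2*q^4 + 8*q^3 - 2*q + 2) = 5*q^6 - 4*q^5 + 2*q^4 - 8*q^3 + 3*q^2 - 8*q - 12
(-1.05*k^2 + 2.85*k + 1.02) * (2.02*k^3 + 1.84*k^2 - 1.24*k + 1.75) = -2.121*k^5 + 3.825*k^4 + 8.6064*k^3 - 3.4947*k^2 + 3.7227*k + 1.785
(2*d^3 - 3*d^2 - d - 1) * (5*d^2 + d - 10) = 10*d^5 - 13*d^4 - 28*d^3 + 24*d^2 + 9*d + 10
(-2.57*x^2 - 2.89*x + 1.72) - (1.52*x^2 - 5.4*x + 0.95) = -4.09*x^2 + 2.51*x + 0.77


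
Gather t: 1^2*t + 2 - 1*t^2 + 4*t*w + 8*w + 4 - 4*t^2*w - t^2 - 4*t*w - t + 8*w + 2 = t^2*(-4*w - 2) + 16*w + 8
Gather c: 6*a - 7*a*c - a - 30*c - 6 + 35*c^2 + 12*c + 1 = 5*a + 35*c^2 + c*(-7*a - 18) - 5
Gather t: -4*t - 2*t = -6*t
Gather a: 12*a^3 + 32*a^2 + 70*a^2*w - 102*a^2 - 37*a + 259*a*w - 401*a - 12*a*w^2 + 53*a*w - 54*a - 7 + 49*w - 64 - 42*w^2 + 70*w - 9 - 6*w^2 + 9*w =12*a^3 + a^2*(70*w - 70) + a*(-12*w^2 + 312*w - 492) - 48*w^2 + 128*w - 80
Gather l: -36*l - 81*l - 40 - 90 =-117*l - 130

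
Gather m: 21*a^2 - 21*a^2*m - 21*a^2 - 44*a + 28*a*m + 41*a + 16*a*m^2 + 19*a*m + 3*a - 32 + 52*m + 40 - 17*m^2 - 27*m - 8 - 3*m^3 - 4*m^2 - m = -3*m^3 + m^2*(16*a - 21) + m*(-21*a^2 + 47*a + 24)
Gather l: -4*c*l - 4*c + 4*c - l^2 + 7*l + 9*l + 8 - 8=-l^2 + l*(16 - 4*c)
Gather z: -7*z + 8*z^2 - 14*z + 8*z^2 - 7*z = 16*z^2 - 28*z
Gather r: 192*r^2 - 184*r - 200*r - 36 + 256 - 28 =192*r^2 - 384*r + 192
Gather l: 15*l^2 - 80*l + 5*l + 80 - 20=15*l^2 - 75*l + 60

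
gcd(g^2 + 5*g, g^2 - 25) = g + 5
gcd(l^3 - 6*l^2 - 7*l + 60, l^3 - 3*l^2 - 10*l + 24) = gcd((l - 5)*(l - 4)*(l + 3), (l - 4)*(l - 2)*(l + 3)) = l^2 - l - 12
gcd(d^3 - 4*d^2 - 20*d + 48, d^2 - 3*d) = 1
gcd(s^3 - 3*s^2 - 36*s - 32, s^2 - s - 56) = s - 8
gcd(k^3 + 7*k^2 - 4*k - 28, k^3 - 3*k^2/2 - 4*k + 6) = k^2 - 4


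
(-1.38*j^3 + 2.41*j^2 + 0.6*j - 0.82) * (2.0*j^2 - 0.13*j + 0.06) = -2.76*j^5 + 4.9994*j^4 + 0.8039*j^3 - 1.5734*j^2 + 0.1426*j - 0.0492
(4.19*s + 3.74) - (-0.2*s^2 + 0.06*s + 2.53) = 0.2*s^2 + 4.13*s + 1.21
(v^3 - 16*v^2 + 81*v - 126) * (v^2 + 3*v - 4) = v^5 - 13*v^4 + 29*v^3 + 181*v^2 - 702*v + 504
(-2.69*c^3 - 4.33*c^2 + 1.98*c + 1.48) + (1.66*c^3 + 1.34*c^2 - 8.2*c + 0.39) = -1.03*c^3 - 2.99*c^2 - 6.22*c + 1.87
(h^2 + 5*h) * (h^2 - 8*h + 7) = h^4 - 3*h^3 - 33*h^2 + 35*h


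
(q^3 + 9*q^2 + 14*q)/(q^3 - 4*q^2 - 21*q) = (q^2 + 9*q + 14)/(q^2 - 4*q - 21)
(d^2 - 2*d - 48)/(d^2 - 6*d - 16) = (d + 6)/(d + 2)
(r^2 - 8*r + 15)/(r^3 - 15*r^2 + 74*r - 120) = (r - 3)/(r^2 - 10*r + 24)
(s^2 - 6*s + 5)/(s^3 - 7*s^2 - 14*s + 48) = (s^2 - 6*s + 5)/(s^3 - 7*s^2 - 14*s + 48)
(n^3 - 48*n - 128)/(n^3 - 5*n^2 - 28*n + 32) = (n + 4)/(n - 1)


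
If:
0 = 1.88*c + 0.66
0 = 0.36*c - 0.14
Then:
No Solution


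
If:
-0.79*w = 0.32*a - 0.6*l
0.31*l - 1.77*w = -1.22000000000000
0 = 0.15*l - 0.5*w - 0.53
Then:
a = 18.51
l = 14.01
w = 3.14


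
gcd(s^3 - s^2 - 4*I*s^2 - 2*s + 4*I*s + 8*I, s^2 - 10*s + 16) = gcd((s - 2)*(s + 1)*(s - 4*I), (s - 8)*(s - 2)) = s - 2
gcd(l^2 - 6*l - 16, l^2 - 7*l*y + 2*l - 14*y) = l + 2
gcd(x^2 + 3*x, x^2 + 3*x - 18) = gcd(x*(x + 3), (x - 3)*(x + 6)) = 1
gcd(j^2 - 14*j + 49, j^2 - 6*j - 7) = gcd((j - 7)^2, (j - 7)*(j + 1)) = j - 7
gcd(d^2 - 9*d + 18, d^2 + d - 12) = d - 3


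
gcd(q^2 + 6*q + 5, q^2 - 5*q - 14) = 1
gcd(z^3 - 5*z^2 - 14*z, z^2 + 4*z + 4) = z + 2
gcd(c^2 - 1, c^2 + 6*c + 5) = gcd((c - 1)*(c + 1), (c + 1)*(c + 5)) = c + 1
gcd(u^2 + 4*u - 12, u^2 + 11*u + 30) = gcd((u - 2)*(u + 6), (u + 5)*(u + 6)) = u + 6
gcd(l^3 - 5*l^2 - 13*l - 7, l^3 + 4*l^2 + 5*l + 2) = l^2 + 2*l + 1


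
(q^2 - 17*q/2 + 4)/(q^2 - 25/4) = 2*(2*q^2 - 17*q + 8)/(4*q^2 - 25)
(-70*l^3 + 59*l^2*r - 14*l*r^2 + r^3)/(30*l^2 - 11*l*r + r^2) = (14*l^2 - 9*l*r + r^2)/(-6*l + r)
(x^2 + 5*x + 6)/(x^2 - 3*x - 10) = (x + 3)/(x - 5)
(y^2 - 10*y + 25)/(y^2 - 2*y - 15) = (y - 5)/(y + 3)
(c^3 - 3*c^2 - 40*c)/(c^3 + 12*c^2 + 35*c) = (c - 8)/(c + 7)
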